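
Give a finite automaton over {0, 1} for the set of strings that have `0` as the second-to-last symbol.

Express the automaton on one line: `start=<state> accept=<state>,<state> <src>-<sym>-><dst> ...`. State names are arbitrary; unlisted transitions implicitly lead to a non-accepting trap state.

A DFA must remember the last 2 symbols (since which symbol is second-to-last isn't known until the input ends). Use one state per possible window of the last ≤2 symbols; accept from those whose window starts with `0`.
7 states suffice.
        0   1  
>  s0   s1  s2 
   s1   s3  s4 
   s2   s5  s6 
 * s3   s3  s4 
 * s4   s5  s6 
   s5   s3  s4 
   s6   s5  s6 
(> = start, * = accepting)

start=s0 accept=s3,s4 s0-0->s1 s0-1->s2 s1-0->s3 s1-1->s4 s2-0->s5 s2-1->s6 s3-0->s3 s3-1->s4 s4-0->s5 s4-1->s6 s5-0->s3 s5-1->s4 s6-0->s5 s6-1->s6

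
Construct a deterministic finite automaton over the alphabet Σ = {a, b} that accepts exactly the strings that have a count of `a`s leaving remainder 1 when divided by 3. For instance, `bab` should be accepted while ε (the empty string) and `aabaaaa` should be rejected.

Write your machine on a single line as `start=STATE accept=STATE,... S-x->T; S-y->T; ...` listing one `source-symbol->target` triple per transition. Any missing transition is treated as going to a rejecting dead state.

Keep the running count of `a`s modulo 3: each `a` advances along the cycle S0 → S1 → S2 → S0 while other symbols loop. Accept at S1.
3 states suffice.
        a   b  
>  S0   S1  S0 
 * S1   S2  S1 
   S2   S0  S2 
(> = start, * = accepting)

start=S0; accept=S1; S0-a->S1; S0-b->S0; S1-a->S2; S1-b->S1; S2-a->S0; S2-b->S2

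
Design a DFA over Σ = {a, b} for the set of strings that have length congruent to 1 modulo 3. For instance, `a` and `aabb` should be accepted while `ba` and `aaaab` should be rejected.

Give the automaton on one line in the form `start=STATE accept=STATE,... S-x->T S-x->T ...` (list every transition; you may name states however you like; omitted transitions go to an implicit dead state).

start=S0 accept=S1 S0-a->S1 S0-b->S1 S1-a->S2 S1-b->S2 S2-a->S0 S2-b->S0

Count input length modulo 3: every symbol advances one step around the cycle S0 → S1 → S2 → S0. Accept at S1.
A 3-state machine:
        a   b  
>  S0   S1  S1 
 * S1   S2  S2 
   S2   S0  S0 
(> = start, * = accepting)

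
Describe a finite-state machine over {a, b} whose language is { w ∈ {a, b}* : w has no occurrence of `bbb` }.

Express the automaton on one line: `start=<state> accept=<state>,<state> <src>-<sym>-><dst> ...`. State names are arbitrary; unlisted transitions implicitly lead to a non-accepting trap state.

This is the complement of 'contains `bbb`'. Use the same substring-matching states — q0 through q3 holding how much of `bbb` has just been matched — but flip the accepting set: everything except the trap q3 accepts.
        a   b  
>* q0   q0  q1 
 * q1   q0  q2 
 * q2   q0  q3 
   q3   q3  q3 
(> = start, * = accepting)

start=q0 accept=q0,q1,q2 q0-a->q0 q0-b->q1 q1-a->q0 q1-b->q2 q2-a->q0 q2-b->q3 q3-a->q3 q3-b->q3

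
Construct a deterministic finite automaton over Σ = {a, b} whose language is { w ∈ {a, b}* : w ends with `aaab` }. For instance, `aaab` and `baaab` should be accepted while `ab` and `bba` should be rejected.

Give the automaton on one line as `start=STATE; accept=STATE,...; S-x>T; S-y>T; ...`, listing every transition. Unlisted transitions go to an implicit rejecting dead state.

Remember how much of `aaab` the current input suffix matches. State S0 means no match yet; S1 means the last symbol is `a`; S2 means the last 2 symbols are `aa`; S3 means the last 3 symbols are `aaa`; S4 means the last 4 symbols are `aaab`. Only S4 accepts. On a mismatch, fall back to the longest proper suffix that is still a prefix of `aaab`.
A 5-state machine:
        a   b  
>  S0   S1  S0 
   S1   S2  S0 
   S2   S3  S0 
   S3   S3  S4 
 * S4   S1  S0 
(> = start, * = accepting)

start=S0; accept=S4; S0-a>S1; S0-b>S0; S1-a>S2; S1-b>S0; S2-a>S3; S2-b>S0; S3-a>S3; S3-b>S4; S4-a>S1; S4-b>S0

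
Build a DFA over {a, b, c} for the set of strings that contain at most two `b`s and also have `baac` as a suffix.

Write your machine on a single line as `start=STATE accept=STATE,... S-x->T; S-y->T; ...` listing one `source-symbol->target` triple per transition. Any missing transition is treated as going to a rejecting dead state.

Run two small machines in parallel and take their product. The first has 4 states tracking the count of `b`s, saturating at 3; the second has 5 states tracking how much of the suffix `baac` has currently been matched. A product state is a pair (one from each), accepting exactly when both do. Equivalent product states are then merged.
          a    b    c  
>  S0     S0   S1   S0 
   S1     S2   S3   S4 
   S2     S5   S3   S4 
   S3     S6   S7   S7 
   S4     S4   S3   S4 
   S5     S4   S3   S8 
   S6     S9   S7   S7 
   S7     S7   S7   S7 
 * S8     S4   S3   S4 
   S9     S7   S7  S10 
 * S10    S7   S7   S7 
(> = start, * = accepting)

start=S0; accept=S8,S10; S0-a->S0; S0-b->S1; S0-c->S0; S1-a->S2; S1-b->S3; S1-c->S4; S2-a->S5; S2-b->S3; S2-c->S4; S3-a->S6; S3-b->S7; S3-c->S7; S4-a->S4; S4-b->S3; S4-c->S4; S5-a->S4; S5-b->S3; S5-c->S8; S6-a->S9; S6-b->S7; S6-c->S7; S7-a->S7; S7-b->S7; S7-c->S7; S8-a->S4; S8-b->S3; S8-c->S4; S9-a->S7; S9-b->S7; S9-c->S10; S10-a->S7; S10-b->S7; S10-c->S7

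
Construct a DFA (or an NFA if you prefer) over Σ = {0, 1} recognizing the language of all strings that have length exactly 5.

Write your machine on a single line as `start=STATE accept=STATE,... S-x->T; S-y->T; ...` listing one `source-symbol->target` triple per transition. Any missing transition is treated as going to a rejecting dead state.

start=s0; accept=s5; s0-0->s1; s0-1->s1; s1-0->s2; s1-1->s2; s2-0->s3; s2-1->s3; s3-0->s4; s3-1->s4; s4-0->s5; s4-1->s5; s5-0->s6; s5-1->s6; s6-0->s6; s6-1->s6

Count input length up to 6: every symbol moves from s0 toward s6, which means 'more than 5' and absorbs. Accept from {s5}.
A 7-state machine:
        0   1  
>  s0   s1  s1 
   s1   s2  s2 
   s2   s3  s3 
   s3   s4  s4 
   s4   s5  s5 
 * s5   s6  s6 
   s6   s6  s6 
(> = start, * = accepting)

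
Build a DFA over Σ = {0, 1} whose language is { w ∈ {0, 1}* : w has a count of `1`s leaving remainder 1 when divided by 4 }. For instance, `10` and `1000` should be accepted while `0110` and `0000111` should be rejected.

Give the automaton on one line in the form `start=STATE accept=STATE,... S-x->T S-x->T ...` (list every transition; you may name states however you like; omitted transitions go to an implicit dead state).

start=q0 accept=q1 q0-0->q0 q0-1->q1 q1-0->q1 q1-1->q2 q2-0->q2 q2-1->q3 q3-0->q3 q3-1->q0

The only thing that matters is how many `1`s have appeared, reduced mod 4. Use one state per residue: q0 for 0, …, q3 for 3. Reading `1` moves to the next residue; anything else stays put. q1 is accepting.
With 4 states:
        0   1  
>  q0   q0  q1 
 * q1   q1  q2 
   q2   q2  q3 
   q3   q3  q0 
(> = start, * = accepting)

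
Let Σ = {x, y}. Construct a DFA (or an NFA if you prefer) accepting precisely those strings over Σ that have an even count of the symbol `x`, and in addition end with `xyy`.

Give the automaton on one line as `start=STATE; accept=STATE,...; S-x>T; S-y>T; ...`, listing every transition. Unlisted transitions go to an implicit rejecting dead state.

start=S0; accept=S4; S0-x>S1; S0-y>S0; S1-x>S2; S1-y>S1; S2-x>S1; S2-y>S3; S3-x>S1; S3-y>S4; S4-x>S1; S4-y>S0

Build one automaton per condition and run them in lockstep. One (2 states) tracks the count of `x`s modulo 2; the other (4 states) tracks how much of the suffix `xyy` has currently been matched. Each combined state is a pair, one component from each; accept when both components accept. Equivalent product states are then merged.
        x   y  
>  S0   S1  S0 
   S1   S2  S1 
   S2   S1  S3 
   S3   S1  S4 
 * S4   S1  S0 
(> = start, * = accepting)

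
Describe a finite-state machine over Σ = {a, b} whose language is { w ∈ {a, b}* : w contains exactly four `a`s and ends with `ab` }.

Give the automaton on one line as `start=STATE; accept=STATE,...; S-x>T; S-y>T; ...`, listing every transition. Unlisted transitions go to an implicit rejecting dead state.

start=q0; accept=q6; q0-a>q1; q0-b>q0; q1-a>q2; q1-b>q1; q2-a>q3; q2-b>q2; q3-a>q4; q3-b>q3; q4-a>q5; q4-b>q6; q5-a>q5; q5-b>q5; q6-a>q5; q6-b>q5

Handle the two conditions separately and then intersect. One (6 states) tracks the count of `a`s, saturating at 5; the other (3 states) tracks how much of the suffix `ab` has currently been matched. Each combined state is a pair, one component from each; accept when both components accept. Minimizing collapses redundant product states.
7 states suffice.
        a   b  
>  q0   q1  q0 
   q1   q2  q1 
   q2   q3  q2 
   q3   q4  q3 
   q4   q5  q6 
   q5   q5  q5 
 * q6   q5  q5 
(> = start, * = accepting)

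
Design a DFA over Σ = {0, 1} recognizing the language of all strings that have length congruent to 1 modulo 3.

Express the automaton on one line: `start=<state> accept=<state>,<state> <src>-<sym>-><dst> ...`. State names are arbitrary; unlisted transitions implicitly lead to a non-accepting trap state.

start=q0 accept=q1 q0-0->q1 q0-1->q1 q1-0->q2 q1-1->q2 q2-0->q0 q2-1->q0

Count input length modulo 3: every symbol advances one step around the cycle q0 → q1 → q2 → q0. Accept at q1.
3 states suffice.
        0   1  
>  q0   q1  q1 
 * q1   q2  q2 
   q2   q0  q0 
(> = start, * = accepting)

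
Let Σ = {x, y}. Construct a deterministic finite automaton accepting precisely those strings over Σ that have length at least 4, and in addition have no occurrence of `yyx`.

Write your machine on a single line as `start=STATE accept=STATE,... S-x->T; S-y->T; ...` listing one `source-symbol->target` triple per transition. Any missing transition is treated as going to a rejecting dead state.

start=q0; accept=q10,q11,q12,q14,q15,q16; q0-x->q1; q0-y->q2; q1-x->q3; q1-y->q4; q2-x->q3; q2-y->q5; q3-x->q6; q3-y->q7; q4-x->q6; q4-y->q8; q5-x->q9; q5-y->q8; q6-x->q10; q6-y->q11; q7-x->q10; q7-y->q12; q8-x->q13; q8-y->q12; q9-x->q13; q9-y->q13; q10-x->q14; q10-y->q15; q11-x->q14; q11-y->q16; q12-x->q17; q12-y->q16; q13-x->q17; q13-y->q17; q14-x->q14; q14-y->q15; q15-x->q14; q15-y->q16; q16-x->q17; q16-y->q16; q17-x->q17; q17-y->q17

Handle the two conditions separately and then intersect. One (6 states) tracks the input length, saturating at 5; the other (4 states) tracks partial matches of the forbidden pattern `yyx`. Each combined state is a pair, one component from each; accept when both components accept.
18 states suffice.
          x    y  
>  q0     q1   q2 
   q1     q3   q4 
   q2     q3   q5 
   q3     q6   q7 
   q4     q6   q8 
   q5     q9   q8 
   q6    q10  q11 
   q7    q10  q12 
   q8    q13  q12 
   q9    q13  q13 
 * q10   q14  q15 
 * q11   q14  q16 
 * q12   q17  q16 
   q13   q17  q17 
 * q14   q14  q15 
 * q15   q14  q16 
 * q16   q17  q16 
   q17   q17  q17 
(> = start, * = accepting)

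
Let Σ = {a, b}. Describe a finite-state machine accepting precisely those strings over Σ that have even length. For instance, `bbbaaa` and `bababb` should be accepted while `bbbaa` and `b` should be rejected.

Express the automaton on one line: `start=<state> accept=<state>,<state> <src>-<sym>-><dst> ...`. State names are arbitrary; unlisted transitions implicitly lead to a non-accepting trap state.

Count input length modulo 2: every symbol advances one step around the cycle s0 → s1 → s0. Accept at s0.
2 states suffice.
        a   b  
>* s0   s1  s1 
   s1   s0  s0 
(> = start, * = accepting)

start=s0 accept=s0 s0-a->s1 s0-b->s1 s1-a->s0 s1-b->s0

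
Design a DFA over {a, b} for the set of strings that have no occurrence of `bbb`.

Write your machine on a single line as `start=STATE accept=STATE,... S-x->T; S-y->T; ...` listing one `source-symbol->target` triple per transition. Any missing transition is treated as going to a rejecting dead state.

This is the complement of 'contains `bbb`'. Use the same substring-matching states — S0 through S3 holding how much of `bbb` has just been matched — but flip the accepting set: everything except the trap S3 accepts.
4 states suffice.
        a   b  
>* S0   S0  S1 
 * S1   S0  S2 
 * S2   S0  S3 
   S3   S3  S3 
(> = start, * = accepting)

start=S0; accept=S0,S1,S2; S0-a->S0; S0-b->S1; S1-a->S0; S1-b->S2; S2-a->S0; S2-b->S3; S3-a->S3; S3-b->S3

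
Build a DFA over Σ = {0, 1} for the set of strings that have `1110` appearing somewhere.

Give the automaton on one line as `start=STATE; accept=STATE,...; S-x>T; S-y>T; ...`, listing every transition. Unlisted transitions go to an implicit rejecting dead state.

start=A; accept=E; A-0>A; A-1>B; B-0>A; B-1>C; C-0>A; C-1>D; D-0>E; D-1>D; E-0>E; E-1>E

Track how much of `1110` has been matched so far: state A is no progress, E is the absorbing accept state reached once `1110` has occurred. Intermediate states record partial matches; on a mismatch, fall back to the longest reusable overlap.
A 5-state machine:
       0  1 
>  A   A  B 
   B   A  C 
   C   A  D 
   D   E  D 
 * E   E  E 
(> = start, * = accepting)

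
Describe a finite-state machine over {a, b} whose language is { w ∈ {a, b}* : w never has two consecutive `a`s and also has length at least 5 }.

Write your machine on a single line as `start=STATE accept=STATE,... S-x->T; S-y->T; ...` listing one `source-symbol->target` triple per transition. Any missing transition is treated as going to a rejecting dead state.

start=q0; accept=q10,q11; q0-a->q1; q0-b->q2; q1-a->q3; q1-b->q4; q2-a->q5; q2-b->q4; q3-a->q3; q3-b->q3; q4-a->q6; q4-b->q7; q5-a->q3; q5-b->q7; q6-a->q3; q6-b->q8; q7-a->q9; q7-b->q8; q8-a->q10; q8-b->q11; q9-a->q3; q9-b->q11; q10-a->q3; q10-b->q11; q11-a->q10; q11-b->q11

Run two small machines in parallel and take their product. The first has 3 states tracking partial matches of the forbidden pattern `aa`; the second has 7 states tracking the input length, saturating at 6. A product state is a pair (one from each), accepting exactly when both do. Equivalent product states are then merged.
With 12 states:
          a    b  
>  q0     q1   q2 
   q1     q3   q4 
   q2     q5   q4 
   q3     q3   q3 
   q4     q6   q7 
   q5     q3   q7 
   q6     q3   q8 
   q7     q9   q8 
   q8    q10  q11 
   q9     q3  q11 
 * q10    q3  q11 
 * q11   q10  q11 
(> = start, * = accepting)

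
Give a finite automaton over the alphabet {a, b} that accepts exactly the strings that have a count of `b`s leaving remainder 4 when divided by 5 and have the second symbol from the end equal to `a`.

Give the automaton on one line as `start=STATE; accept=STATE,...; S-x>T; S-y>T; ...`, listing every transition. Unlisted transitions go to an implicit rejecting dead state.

Handle the two conditions separately and then intersect. One (5 states) tracks the count of `b`s modulo 5; the other (7 states) tracks the last 2 symbols read. Each combined state is a pair, one component from each; accept when both components accept. Equivalent product states are then merged.
With 9 states:
        a   b  
>  S0   S0  S1 
   S1   S1  S2 
   S2   S2  S3 
   S3   S4  S5 
   S4   S4  S6 
   S5   S7  S0 
 * S6   S7  S0 
   S7   S8  S0 
 * S8   S8  S0 
(> = start, * = accepting)

start=S0; accept=S6,S8; S0-a>S0; S0-b>S1; S1-a>S1; S1-b>S2; S2-a>S2; S2-b>S3; S3-a>S4; S3-b>S5; S4-a>S4; S4-b>S6; S5-a>S7; S5-b>S0; S6-a>S7; S6-b>S0; S7-a>S8; S7-b>S0; S8-a>S8; S8-b>S0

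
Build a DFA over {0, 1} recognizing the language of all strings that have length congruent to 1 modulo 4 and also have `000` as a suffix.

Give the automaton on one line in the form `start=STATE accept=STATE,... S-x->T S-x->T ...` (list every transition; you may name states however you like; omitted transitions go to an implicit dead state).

Run two small machines in parallel and take their product. The first has 4 states tracking the input length modulo 4; the second has 4 states tracking how much of the suffix `000` has currently been matched. A product state is a pair (one from each), accepting exactly when both do. After merging equivalent states the machine shrinks.
A 7-state machine:
        0   1  
>  S0   S1  S1 
   S1   S2  S2 
   S2   S3  S4 
   S3   S5  S0 
   S4   S0  S0 
   S5   S6  S1 
 * S6   S2  S2 
(> = start, * = accepting)

start=S0 accept=S6 S0-0->S1 S0-1->S1 S1-0->S2 S1-1->S2 S2-0->S3 S2-1->S4 S3-0->S5 S3-1->S0 S4-0->S0 S4-1->S0 S5-0->S6 S5-1->S1 S6-0->S2 S6-1->S2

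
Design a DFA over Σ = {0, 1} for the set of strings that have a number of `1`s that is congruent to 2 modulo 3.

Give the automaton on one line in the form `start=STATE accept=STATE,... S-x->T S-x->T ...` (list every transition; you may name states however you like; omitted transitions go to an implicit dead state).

Keep the running count of `1`s modulo 3: each `1` advances along the cycle S0 → S1 → S2 → S0 while other symbols loop. Accept at S2.
        0   1  
>  S0   S0  S1 
   S1   S1  S2 
 * S2   S2  S0 
(> = start, * = accepting)

start=S0 accept=S2 S0-0->S0 S0-1->S1 S1-0->S1 S1-1->S2 S2-0->S2 S2-1->S0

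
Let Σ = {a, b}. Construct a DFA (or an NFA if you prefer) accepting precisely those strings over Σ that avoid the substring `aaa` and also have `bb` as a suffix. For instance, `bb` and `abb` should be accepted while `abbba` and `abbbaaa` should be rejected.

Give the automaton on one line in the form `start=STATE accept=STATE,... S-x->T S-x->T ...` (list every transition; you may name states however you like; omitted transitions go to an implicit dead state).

start=s0 accept=s4 s0-a->s1 s0-b->s2 s1-a->s3 s1-b->s2 s2-a->s1 s2-b->s4 s3-a->s5 s3-b->s2 s4-a->s1 s4-b->s4 s5-a->s5 s5-b->s5

Build one automaton per condition and run them in lockstep. One (4 states) tracks partial matches of the forbidden pattern `aaa`; the other (3 states) tracks how much of the suffix `bb` has currently been matched. Each combined state is a pair, one component from each; accept when both components accept. Equivalent product states are then merged.
A 6-state machine:
        a   b  
>  s0   s1  s2 
   s1   s3  s2 
   s2   s1  s4 
   s3   s5  s2 
 * s4   s1  s4 
   s5   s5  s5 
(> = start, * = accepting)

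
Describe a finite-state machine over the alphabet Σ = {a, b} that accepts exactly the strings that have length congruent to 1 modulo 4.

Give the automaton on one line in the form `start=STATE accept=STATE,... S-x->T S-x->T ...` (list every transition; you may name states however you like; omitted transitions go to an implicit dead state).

start=q0 accept=q1 q0-a->q1 q0-b->q1 q1-a->q2 q1-b->q2 q2-a->q3 q2-b->q3 q3-a->q0 q3-b->q0

Only the length mod 4 matters, so use a 4-cycle: from any state, every input symbol moves to the next state, wrapping q3 back to q0. Mark q1 accepting.
A 4-state machine:
        a   b  
>  q0   q1  q1 
 * q1   q2  q2 
   q2   q3  q3 
   q3   q0  q0 
(> = start, * = accepting)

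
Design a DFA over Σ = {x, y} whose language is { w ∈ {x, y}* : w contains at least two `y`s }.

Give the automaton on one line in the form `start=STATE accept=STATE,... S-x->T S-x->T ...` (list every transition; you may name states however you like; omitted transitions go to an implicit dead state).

start=S0 accept=S2,S3 S0-x->S0 S0-y->S1 S1-x->S1 S1-y->S2 S2-x->S2 S2-y->S3 S3-x->S3 S3-y->S3

Count `y`s, saturating at 3: states S0 through S2 mean 0 through 2 `y`s seen; S3 means more than 2. Each `y` increments (capped at S3); other symbols loop. Accept from {S2, S3}.
A 4-state machine:
        x   y  
>  S0   S0  S1 
   S1   S1  S2 
 * S2   S2  S3 
 * S3   S3  S3 
(> = start, * = accepting)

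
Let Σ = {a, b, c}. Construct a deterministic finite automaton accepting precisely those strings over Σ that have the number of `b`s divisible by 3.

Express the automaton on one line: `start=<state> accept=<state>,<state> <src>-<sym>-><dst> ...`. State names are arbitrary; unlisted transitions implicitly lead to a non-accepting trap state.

The only thing that matters is how many `b`s have appeared, reduced mod 3. Use one state per residue: q0 for 0, …, q2 for 2. Reading `b` moves to the next residue; anything else stays put. q0 is accepting.
        a   b   c  
>* q0   q0  q1  q0 
   q1   q1  q2  q1 
   q2   q2  q0  q2 
(> = start, * = accepting)

start=q0 accept=q0 q0-a->q0 q0-b->q1 q0-c->q0 q1-a->q1 q1-b->q2 q1-c->q1 q2-a->q2 q2-b->q0 q2-c->q2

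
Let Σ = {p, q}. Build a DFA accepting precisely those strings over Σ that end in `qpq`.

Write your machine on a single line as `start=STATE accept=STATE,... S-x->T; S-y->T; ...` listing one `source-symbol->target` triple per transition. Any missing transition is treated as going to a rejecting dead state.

Let each state record the length of the longest suffix of the input read so far that is also a prefix of `qpq`. S1 means the last symbol is `q`; S2 means the last 2 symbols are `qp`; S3 means the last 3 symbols are `qpq`. Accept only at S3, where the string currently ends in `qpq`.
4 states suffice.
        p   q  
>  S0   S0  S1 
   S1   S2  S1 
   S2   S0  S3 
 * S3   S2  S1 
(> = start, * = accepting)

start=S0; accept=S3; S0-p->S0; S0-q->S1; S1-p->S2; S1-q->S1; S2-p->S0; S2-q->S3; S3-p->S2; S3-q->S1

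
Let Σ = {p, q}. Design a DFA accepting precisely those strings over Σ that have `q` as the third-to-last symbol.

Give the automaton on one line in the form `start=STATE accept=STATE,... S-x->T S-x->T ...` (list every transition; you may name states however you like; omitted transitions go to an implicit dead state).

Because acceptance depends on a position counted from the end, the machine has to buffer the most recent 3 symbols. Make each state the string of the last up-to-3 symbols read; on input `x` shift the window left and append `x`. Accept when the buffered window has length 3 and begins with `q`.
A 15-state machine:
          p    q  
>  S0     S1   S2 
   S1     S3   S4 
   S2     S5   S6 
   S3     S7   S8 
   S4     S9  S10 
   S5    S11  S12 
   S6    S13  S14 
   S7     S7   S8 
   S8     S9  S10 
   S9    S11  S12 
   S10   S13  S14 
 * S11    S7   S8 
 * S12    S9  S10 
 * S13   S11  S12 
 * S14   S13  S14 
(> = start, * = accepting)

start=S0 accept=S11,S12,S13,S14 S0-p->S1 S0-q->S2 S1-p->S3 S1-q->S4 S2-p->S5 S2-q->S6 S3-p->S7 S3-q->S8 S4-p->S9 S4-q->S10 S5-p->S11 S5-q->S12 S6-p->S13 S6-q->S14 S7-p->S7 S7-q->S8 S8-p->S9 S8-q->S10 S9-p->S11 S9-q->S12 S10-p->S13 S10-q->S14 S11-p->S7 S11-q->S8 S12-p->S9 S12-q->S10 S13-p->S11 S13-q->S12 S14-p->S13 S14-q->S14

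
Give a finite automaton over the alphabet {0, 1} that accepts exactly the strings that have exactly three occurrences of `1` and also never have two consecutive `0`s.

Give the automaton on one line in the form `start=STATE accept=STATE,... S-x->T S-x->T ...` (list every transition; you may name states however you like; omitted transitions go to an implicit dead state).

start=A accept=H,I A-0->B A-1->C B-0->D B-1->C C-0->E C-1->F D-0->D D-1->D E-0->D E-1->F F-0->G F-1->H G-0->D G-1->H H-0->I H-1->D I-0->D I-1->D

Build one automaton per condition and run them in lockstep. One (5 states) tracks the count of `1`s, saturating at 4; the other (3 states) tracks partial matches of the forbidden pattern `00`. Each combined state is a pair, one component from each; accept when both components accept. Minimizing collapses redundant product states.
       0  1 
>  A   B  C 
   B   D  C 
   C   E  F 
   D   D  D 
   E   D  F 
   F   G  H 
   G   D  H 
 * H   I  D 
 * I   D  D 
(> = start, * = accepting)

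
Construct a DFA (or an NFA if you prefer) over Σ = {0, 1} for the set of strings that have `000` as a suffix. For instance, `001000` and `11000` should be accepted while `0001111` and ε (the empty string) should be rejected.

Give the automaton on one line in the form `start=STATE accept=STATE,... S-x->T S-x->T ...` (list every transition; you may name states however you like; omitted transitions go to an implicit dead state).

start=q0 accept=q3 q0-0->q1 q0-1->q0 q1-0->q2 q1-1->q0 q2-0->q3 q2-1->q0 q3-0->q3 q3-1->q0

Let each state record the length of the longest suffix of the input read so far that is also a prefix of `000`. q1 means the last symbol is `0`; q2 means the last 2 symbols are `00`; q3 means the last 3 symbols are `000`. Accept only at q3, where the string currently ends in `000`.
4 states suffice.
        0   1  
>  q0   q1  q0 
   q1   q2  q0 
   q2   q3  q0 
 * q3   q3  q0 
(> = start, * = accepting)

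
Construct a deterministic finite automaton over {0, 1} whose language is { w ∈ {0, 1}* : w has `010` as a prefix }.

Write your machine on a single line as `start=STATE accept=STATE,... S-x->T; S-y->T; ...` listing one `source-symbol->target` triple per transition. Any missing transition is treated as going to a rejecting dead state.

Check the first 3 symbols one by one: A through C record how many have matched `010` so far; any wrong symbol goes to the dead state E. After all 3 match we enter the accepting sink D.
       0  1 
>  A   B  E 
   B   E  C 
   C   D  E 
 * D   D  D 
   E   E  E 
(> = start, * = accepting)

start=A; accept=D; A-0->B; A-1->E; B-0->E; B-1->C; C-0->D; C-1->E; D-0->D; D-1->D; E-0->E; E-1->E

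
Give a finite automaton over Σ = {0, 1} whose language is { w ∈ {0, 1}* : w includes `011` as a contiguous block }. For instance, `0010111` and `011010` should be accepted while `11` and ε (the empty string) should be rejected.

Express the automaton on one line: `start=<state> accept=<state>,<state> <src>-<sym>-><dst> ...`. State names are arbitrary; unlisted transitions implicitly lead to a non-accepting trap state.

States A..C record the length of the longest prefix of `011` that matches the current input suffix. Reaching D means `011` has been seen, and we stay there forever. Accept from D.
4 states suffice.
       0  1 
>  A   B  A 
   B   B  C 
   C   B  D 
 * D   D  D 
(> = start, * = accepting)

start=A accept=D A-0->B A-1->A B-0->B B-1->C C-0->B C-1->D D-0->D D-1->D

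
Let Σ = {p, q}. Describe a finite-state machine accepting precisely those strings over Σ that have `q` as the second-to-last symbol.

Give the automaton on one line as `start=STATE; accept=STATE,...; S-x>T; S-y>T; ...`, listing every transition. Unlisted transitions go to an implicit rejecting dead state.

A DFA must remember the last 2 symbols (since which symbol is second-to-last isn't known until the input ends). Use one state per possible window of the last ≤2 symbols; accept from those whose window starts with `q`.
       p  q 
>  A   B  C 
   B   D  E 
   C   F  G 
   D   D  E 
   E   F  G 
 * F   D  E 
 * G   F  G 
(> = start, * = accepting)

start=A; accept=F,G; A-p>B; A-q>C; B-p>D; B-q>E; C-p>F; C-q>G; D-p>D; D-q>E; E-p>F; E-q>G; F-p>D; F-q>E; G-p>F; G-q>G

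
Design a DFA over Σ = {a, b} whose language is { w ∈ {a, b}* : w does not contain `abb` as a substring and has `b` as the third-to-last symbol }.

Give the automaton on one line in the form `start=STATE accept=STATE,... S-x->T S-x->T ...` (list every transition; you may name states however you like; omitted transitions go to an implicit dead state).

Build one automaton per condition and run them in lockstep. The first has 4 states tracking partial matches of the forbidden pattern `abb`; the second has 15 states tracking the last 3 symbols read. A product state is a pair (one from each), accepting exactly when both do.
With 22 states:
          a    b  
>  q0     q1   q2 
   q1     q3   q4 
   q2     q5   q6 
   q3     q7   q8 
   q4     q9  q10 
   q5    q11  q12 
   q6    q13  q14 
   q7     q7   q8 
   q8     q9  q10 
   q9    q11  q12 
   q10   q15  q16 
 * q11    q7   q8 
 * q12    q9  q10 
 * q13   q11  q12 
 * q14   q13  q14 
   q15   q17  q18 
   q16   q15  q16 
   q17   q19  q20 
   q18   q21  q10 
   q19   q19  q20 
   q20   q21  q10 
   q21   q17  q18 
(> = start, * = accepting)

start=q0 accept=q11,q12,q13,q14 q0-a->q1 q0-b->q2 q1-a->q3 q1-b->q4 q2-a->q5 q2-b->q6 q3-a->q7 q3-b->q8 q4-a->q9 q4-b->q10 q5-a->q11 q5-b->q12 q6-a->q13 q6-b->q14 q7-a->q7 q7-b->q8 q8-a->q9 q8-b->q10 q9-a->q11 q9-b->q12 q10-a->q15 q10-b->q16 q11-a->q7 q11-b->q8 q12-a->q9 q12-b->q10 q13-a->q11 q13-b->q12 q14-a->q13 q14-b->q14 q15-a->q17 q15-b->q18 q16-a->q15 q16-b->q16 q17-a->q19 q17-b->q20 q18-a->q21 q18-b->q10 q19-a->q19 q19-b->q20 q20-a->q21 q20-b->q10 q21-a->q17 q21-b->q18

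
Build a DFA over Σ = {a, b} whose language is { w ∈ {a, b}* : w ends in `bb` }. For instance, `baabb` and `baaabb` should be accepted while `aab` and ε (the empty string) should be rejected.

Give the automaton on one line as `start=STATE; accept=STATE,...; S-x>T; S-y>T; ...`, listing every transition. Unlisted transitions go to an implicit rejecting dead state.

start=q0; accept=q2; q0-a>q0; q0-b>q1; q1-a>q0; q1-b>q2; q2-a>q0; q2-b>q2

Remember how much of `bb` the current input suffix matches. State q0 means no match yet; q1 means the last symbol is `b`; q2 means the last 2 symbols are `bb`. Only q2 accepts. On a mismatch, fall back to the longest proper suffix that is still a prefix of `bb`.
With 3 states:
        a   b  
>  q0   q0  q1 
   q1   q0  q2 
 * q2   q0  q2 
(> = start, * = accepting)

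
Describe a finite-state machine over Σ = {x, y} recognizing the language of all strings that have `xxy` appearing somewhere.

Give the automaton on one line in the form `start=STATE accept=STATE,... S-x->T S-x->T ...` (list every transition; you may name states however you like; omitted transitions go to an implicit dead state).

States q0..q2 record the length of the longest prefix of `xxy` that matches the current input suffix. Reaching q3 means `xxy` has been seen, and we stay there forever. Accept from q3.
A 4-state machine:
        x   y  
>  q0   q1  q0 
   q1   q2  q0 
   q2   q2  q3 
 * q3   q3  q3 
(> = start, * = accepting)

start=q0 accept=q3 q0-x->q1 q0-y->q0 q1-x->q2 q1-y->q0 q2-x->q2 q2-y->q3 q3-x->q3 q3-y->q3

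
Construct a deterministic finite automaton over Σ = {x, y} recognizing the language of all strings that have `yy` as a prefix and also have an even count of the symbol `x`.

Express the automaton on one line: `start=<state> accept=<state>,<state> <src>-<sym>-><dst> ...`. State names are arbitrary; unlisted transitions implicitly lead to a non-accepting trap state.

start=S0 accept=S3 S0-x->S1 S0-y->S2 S1-x->S1 S1-y->S1 S2-x->S1 S2-y->S3 S3-x->S4 S3-y->S3 S4-x->S3 S4-y->S4

Handle the two conditions separately and then intersect. The first has 4 states tracking whether the input so far still matches the prefix `yy`; the second has 2 states tracking the count of `x`s modulo 2. A product state is a pair (one from each), accepting exactly when both do. After merging equivalent states the machine shrinks.
With 5 states:
        x   y  
>  S0   S1  S2 
   S1   S1  S1 
   S2   S1  S3 
 * S3   S4  S3 
   S4   S3  S4 
(> = start, * = accepting)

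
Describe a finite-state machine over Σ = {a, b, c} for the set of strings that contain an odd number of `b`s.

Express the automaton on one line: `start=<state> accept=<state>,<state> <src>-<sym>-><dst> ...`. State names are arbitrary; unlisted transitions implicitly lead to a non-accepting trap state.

start=S0 accept=S1 S0-a->S0 S0-b->S1 S0-c->S0 S1-a->S1 S1-b->S0 S1-c->S1

The only thing that matters is how many `b`s have appeared, reduced mod 2. Use one state per residue: S0 for 0, …, S1 for 1. Reading `b` moves to the next residue; anything else stays put. S1 is accepting.
A 2-state machine:
        a   b   c  
>  S0   S0  S1  S0 
 * S1   S1  S0  S1 
(> = start, * = accepting)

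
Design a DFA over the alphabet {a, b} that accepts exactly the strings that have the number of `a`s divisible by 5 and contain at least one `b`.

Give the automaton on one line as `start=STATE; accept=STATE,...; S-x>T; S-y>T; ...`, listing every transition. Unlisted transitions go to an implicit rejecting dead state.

start=q0; accept=q2; q0-a>q1; q0-b>q2; q1-a>q3; q1-b>q4; q2-a>q4; q2-b>q2; q3-a>q5; q3-b>q6; q4-a>q6; q4-b>q4; q5-a>q7; q5-b>q8; q6-a>q8; q6-b>q6; q7-a>q0; q7-b>q9; q8-a>q9; q8-b>q8; q9-a>q2; q9-b>q9

Build one automaton per condition and run them in lockstep. One (5 states) tracks the count of `a`s modulo 5; the other (3 states) tracks the count of `b`s, saturating at 2. Each combined state is a pair, one component from each; accept when both components accept. Minimizing collapses redundant product states.
        a   b  
>  q0   q1  q2 
   q1   q3  q4 
 * q2   q4  q2 
   q3   q5  q6 
   q4   q6  q4 
   q5   q7  q8 
   q6   q8  q6 
   q7   q0  q9 
   q8   q9  q8 
   q9   q2  q9 
(> = start, * = accepting)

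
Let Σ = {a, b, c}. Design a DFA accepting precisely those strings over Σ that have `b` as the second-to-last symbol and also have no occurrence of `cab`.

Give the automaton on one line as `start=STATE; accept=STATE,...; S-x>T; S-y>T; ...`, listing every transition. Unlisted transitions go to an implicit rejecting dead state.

start=q0; accept=q3,q4,q5; q0-a>q0; q0-b>q1; q0-c>q2; q1-a>q3; q1-b>q4; q1-c>q5; q2-a>q6; q2-b>q1; q2-c>q2; q3-a>q0; q3-b>q1; q3-c>q2; q4-a>q3; q4-b>q4; q4-c>q5; q5-a>q6; q5-b>q1; q5-c>q2; q6-a>q0; q6-b>q7; q6-c>q2; q7-a>q7; q7-b>q7; q7-c>q7

Build one automaton per condition and run them in lockstep. The first has 13 states tracking the last 2 symbols read; the second has 4 states tracking partial matches of the forbidden pattern `cab`. A product state is a pair (one from each), accepting exactly when both do. Equivalent product states are then merged.
8 states suffice.
        a   b   c  
>  q0   q0  q1  q2 
   q1   q3  q4  q5 
   q2   q6  q1  q2 
 * q3   q0  q1  q2 
 * q4   q3  q4  q5 
 * q5   q6  q1  q2 
   q6   q0  q7  q2 
   q7   q7  q7  q7 
(> = start, * = accepting)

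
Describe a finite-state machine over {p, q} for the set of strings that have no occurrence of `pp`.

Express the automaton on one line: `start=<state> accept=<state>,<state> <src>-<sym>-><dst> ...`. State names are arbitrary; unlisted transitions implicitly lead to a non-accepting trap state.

start=A accept=A,B A-p->B A-q->A B-p->C B-q->A C-p->C C-q->C

Track partial matches of the forbidden pattern `pp`. State C is a dead state reached once `pp` has occurred; every other state accepts. A means no part of `pp` is currently matched.
With 3 states:
       p  q 
>* A   B  A 
 * B   C  A 
   C   C  C 
(> = start, * = accepting)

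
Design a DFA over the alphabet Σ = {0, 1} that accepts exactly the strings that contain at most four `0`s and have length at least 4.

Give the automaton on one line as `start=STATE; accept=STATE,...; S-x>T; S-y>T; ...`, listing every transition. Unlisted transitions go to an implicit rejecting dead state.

Run two small machines in parallel and take their product. One (6 states) tracks the count of `0`s, saturating at 5; the other (6 states) tracks the input length, saturating at 5. Each combined state is a pair, one component from each; accept when both components accept. After merging equivalent states the machine shrinks.
With 16 states:
          0    1  
>  s0     s1   s2 
   s1     s3   s4 
   s2     s4   s5 
   s3     s6   s7 
   s4     s7   s8 
   s5     s8   s9 
   s6    s10  s11 
   s7    s11  s12 
   s8    s12  s13 
   s9    s13  s14 
 * s10   s15  s10 
 * s11   s10  s11 
 * s12   s11  s12 
 * s13   s12  s13 
 * s14   s13  s14 
   s15   s15  s15 
(> = start, * = accepting)

start=s0; accept=s10,s11,s12,s13,s14; s0-0>s1; s0-1>s2; s1-0>s3; s1-1>s4; s2-0>s4; s2-1>s5; s3-0>s6; s3-1>s7; s4-0>s7; s4-1>s8; s5-0>s8; s5-1>s9; s6-0>s10; s6-1>s11; s7-0>s11; s7-1>s12; s8-0>s12; s8-1>s13; s9-0>s13; s9-1>s14; s10-0>s15; s10-1>s10; s11-0>s10; s11-1>s11; s12-0>s11; s12-1>s12; s13-0>s12; s13-1>s13; s14-0>s13; s14-1>s14; s15-0>s15; s15-1>s15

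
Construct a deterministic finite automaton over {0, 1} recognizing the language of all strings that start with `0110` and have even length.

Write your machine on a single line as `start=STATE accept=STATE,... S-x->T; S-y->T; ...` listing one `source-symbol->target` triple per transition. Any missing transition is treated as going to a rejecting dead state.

start=q0; accept=q6; q0-0->q1; q0-1->q2; q1-0->q3; q1-1->q4; q2-0->q3; q2-1->q3; q3-0->q2; q3-1->q2; q4-0->q2; q4-1->q5; q5-0->q6; q5-1->q3; q6-0->q7; q6-1->q7; q7-0->q6; q7-1->q6

Build one automaton per condition and run them in lockstep. The first has 6 states tracking whether the input so far still matches the prefix `0110`; the second has 2 states tracking the input length modulo 2. A product state is a pair (one from each), accepting exactly when both do.
With 8 states:
        0   1  
>  q0   q1  q2 
   q1   q3  q4 
   q2   q3  q3 
   q3   q2  q2 
   q4   q2  q5 
   q5   q6  q3 
 * q6   q7  q7 
   q7   q6  q6 
(> = start, * = accepting)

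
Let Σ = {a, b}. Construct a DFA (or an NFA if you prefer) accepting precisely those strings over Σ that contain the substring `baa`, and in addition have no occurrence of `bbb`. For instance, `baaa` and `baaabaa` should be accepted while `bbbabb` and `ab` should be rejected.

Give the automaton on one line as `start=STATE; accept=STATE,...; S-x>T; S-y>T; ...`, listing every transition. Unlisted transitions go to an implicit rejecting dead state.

start=q0; accept=q4,q6,q7; q0-a>q0; q0-b>q1; q1-a>q2; q1-b>q3; q2-a>q4; q2-b>q1; q3-a>q2; q3-b>q5; q4-a>q4; q4-b>q6; q5-a>q5; q5-b>q5; q6-a>q4; q6-b>q7; q7-a>q4; q7-b>q5

Build one automaton per condition and run them in lockstep. The first has 4 states tracking whether and how much of `baa` has been seen; the second has 4 states tracking partial matches of the forbidden pattern `bbb`. A product state is a pair (one from each), accepting exactly when both do. Minimizing collapses redundant product states.
An 8-state machine:
        a   b  
>  q0   q0  q1 
   q1   q2  q3 
   q2   q4  q1 
   q3   q2  q5 
 * q4   q4  q6 
   q5   q5  q5 
 * q6   q4  q7 
 * q7   q4  q5 
(> = start, * = accepting)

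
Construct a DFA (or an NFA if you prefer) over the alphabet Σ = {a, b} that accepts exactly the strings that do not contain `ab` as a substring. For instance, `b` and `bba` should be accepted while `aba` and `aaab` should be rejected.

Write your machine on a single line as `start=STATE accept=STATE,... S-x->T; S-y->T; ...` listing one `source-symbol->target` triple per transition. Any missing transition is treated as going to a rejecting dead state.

start=q0; accept=q0,q1; q0-a->q1; q0-b->q0; q1-a->q1; q1-b->q2; q2-a->q2; q2-b->q2

This is the complement of 'contains `ab`'. Use the same substring-matching states — q0 through q2 holding how much of `ab` has just been matched — but flip the accepting set: everything except the trap q2 accepts.
        a   b  
>* q0   q1  q0 
 * q1   q1  q2 
   q2   q2  q2 
(> = start, * = accepting)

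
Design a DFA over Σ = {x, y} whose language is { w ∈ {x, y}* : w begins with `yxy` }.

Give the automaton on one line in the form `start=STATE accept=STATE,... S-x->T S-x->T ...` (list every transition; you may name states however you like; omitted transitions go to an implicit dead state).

Check the first 3 symbols one by one: q0 through q2 record how many have matched `yxy` so far; any wrong symbol goes to the dead state q4. After all 3 match we enter the accepting sink q3.
        x   y  
>  q0   q4  q1 
   q1   q2  q4 
   q2   q4  q3 
 * q3   q3  q3 
   q4   q4  q4 
(> = start, * = accepting)

start=q0 accept=q3 q0-x->q4 q0-y->q1 q1-x->q2 q1-y->q4 q2-x->q4 q2-y->q3 q3-x->q3 q3-y->q3 q4-x->q4 q4-y->q4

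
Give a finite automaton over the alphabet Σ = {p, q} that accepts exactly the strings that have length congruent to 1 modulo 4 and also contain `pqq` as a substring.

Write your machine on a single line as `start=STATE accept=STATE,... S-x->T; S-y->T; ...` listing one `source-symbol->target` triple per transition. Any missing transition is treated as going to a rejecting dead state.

Run two small machines in parallel and take their product. One (4 states) tracks the input length modulo 4; the other (4 states) tracks whether and how much of `pqq` has been seen. Each combined state is a pair, one component from each; accept when both components accept.
16 states suffice.
       p  q 
>  A   B  C 
   B   D  E 
   C   D  F 
   D   G  H 
   E   G  I 
   F   G  J 
   G   K  L 
   H   K  M 
   I   M  M 
   J   K  A 
   K   B  N 
   L   B  O 
   M   O  O 
   N   D  P 
 * O   P  P 
   P   I  I 
(> = start, * = accepting)

start=A; accept=O; A-p->B; A-q->C; B-p->D; B-q->E; C-p->D; C-q->F; D-p->G; D-q->H; E-p->G; E-q->I; F-p->G; F-q->J; G-p->K; G-q->L; H-p->K; H-q->M; I-p->M; I-q->M; J-p->K; J-q->A; K-p->B; K-q->N; L-p->B; L-q->O; M-p->O; M-q->O; N-p->D; N-q->P; O-p->P; O-q->P; P-p->I; P-q->I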